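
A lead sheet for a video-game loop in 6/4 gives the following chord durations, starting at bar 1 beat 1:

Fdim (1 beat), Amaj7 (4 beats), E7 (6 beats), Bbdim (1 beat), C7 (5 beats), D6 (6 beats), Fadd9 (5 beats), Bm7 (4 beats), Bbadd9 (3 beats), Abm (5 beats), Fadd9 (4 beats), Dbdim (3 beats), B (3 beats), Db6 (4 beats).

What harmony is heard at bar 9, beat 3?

Beat 3 of bar 9 is beat (9−1)×6 + 3 = 51 overall.
Running totals: Fdim ends at 1, Amaj7 ends at 5, E7 ends at 11, Bbdim ends at 12, C7 ends at 17, D6 ends at 23, Fadd9 ends at 28, Bm7 ends at 32, Bbadd9 ends at 35, Abm ends at 40, Fadd9 ends at 44, Dbdim ends at 47, B ends at 50, Db6 ends at 54.
Beat 51 falls within Db6.

Db6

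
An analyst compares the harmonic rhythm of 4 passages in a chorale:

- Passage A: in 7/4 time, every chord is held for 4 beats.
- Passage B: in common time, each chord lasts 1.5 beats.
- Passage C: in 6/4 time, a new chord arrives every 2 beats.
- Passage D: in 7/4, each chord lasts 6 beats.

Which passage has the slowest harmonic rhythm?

A: 7/4 = 1.75 chords/bar.
B: 4/1.5 = 8/3 chords/bar.
C: 6/2 = 3 chords/bar.
D: 7/6 = 7/6 chords/bar.
Slowest is D at 7/6 chords/bar.

Passage D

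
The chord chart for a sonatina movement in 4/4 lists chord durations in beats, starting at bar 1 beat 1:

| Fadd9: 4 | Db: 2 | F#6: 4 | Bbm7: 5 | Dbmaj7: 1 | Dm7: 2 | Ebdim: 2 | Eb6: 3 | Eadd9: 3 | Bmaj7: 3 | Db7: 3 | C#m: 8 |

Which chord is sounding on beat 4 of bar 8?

Beat 4 of bar 8 is beat (8−1)×4 + 4 = 32 overall.
Running totals: Fadd9 ends at 4, Db ends at 6, F#6 ends at 10, Bbm7 ends at 15, Dbmaj7 ends at 16, Dm7 ends at 18, Ebdim ends at 20, Eb6 ends at 23, Eadd9 ends at 26, Bmaj7 ends at 29, Db7 ends at 32.
Beat 32 falls within Db7.

Db7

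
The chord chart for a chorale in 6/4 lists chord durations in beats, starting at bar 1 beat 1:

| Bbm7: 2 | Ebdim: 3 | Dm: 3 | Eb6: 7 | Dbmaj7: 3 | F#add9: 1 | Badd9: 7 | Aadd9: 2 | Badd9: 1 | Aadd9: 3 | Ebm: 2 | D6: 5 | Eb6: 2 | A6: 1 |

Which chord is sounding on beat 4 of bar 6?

Ebm

Beat 4 of bar 6 is beat (6−1)×6 + 4 = 34 overall.
Running totals: Bbm7 ends at 2, Ebdim ends at 5, Dm ends at 8, Eb6 ends at 15, Dbmaj7 ends at 18, F#add9 ends at 19, Badd9 ends at 26, Aadd9 ends at 28, Badd9 ends at 29, Aadd9 ends at 32, Ebm ends at 34.
Beat 34 falls within Ebm.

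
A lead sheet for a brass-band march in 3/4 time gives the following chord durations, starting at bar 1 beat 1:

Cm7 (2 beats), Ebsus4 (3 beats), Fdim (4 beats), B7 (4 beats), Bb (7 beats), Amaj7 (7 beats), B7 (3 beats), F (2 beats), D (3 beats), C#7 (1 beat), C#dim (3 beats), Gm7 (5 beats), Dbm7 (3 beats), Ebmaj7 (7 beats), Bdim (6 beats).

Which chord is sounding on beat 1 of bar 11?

Beat 1 of bar 11 is beat (11−1)×3 + 1 = 31 overall.
Running totals: Cm7 ends at 2, Ebsus4 ends at 5, Fdim ends at 9, B7 ends at 13, Bb ends at 20, Amaj7 ends at 27, B7 ends at 30, F ends at 32.
Beat 31 falls within F.

F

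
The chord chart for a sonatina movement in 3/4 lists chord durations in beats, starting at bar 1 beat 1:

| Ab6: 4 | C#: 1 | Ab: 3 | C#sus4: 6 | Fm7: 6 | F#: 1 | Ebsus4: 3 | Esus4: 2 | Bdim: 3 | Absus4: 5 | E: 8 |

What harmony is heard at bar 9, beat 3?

Beat 3 of bar 9 is beat (9−1)×3 + 3 = 27 overall.
Running totals: Ab6 ends at 4, C# ends at 5, Ab ends at 8, C#sus4 ends at 14, Fm7 ends at 20, F# ends at 21, Ebsus4 ends at 24, Esus4 ends at 26, Bdim ends at 29.
Beat 27 falls within Bdim.

Bdim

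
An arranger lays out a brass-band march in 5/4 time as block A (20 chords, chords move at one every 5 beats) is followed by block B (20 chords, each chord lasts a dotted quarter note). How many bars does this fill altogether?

26 bars

A: 20 × 5 = 100 beats = 20 bars.
B: 20 × 1.5 = 30 beats = 6 bars.
Total: 20 + 6 = 26 bars.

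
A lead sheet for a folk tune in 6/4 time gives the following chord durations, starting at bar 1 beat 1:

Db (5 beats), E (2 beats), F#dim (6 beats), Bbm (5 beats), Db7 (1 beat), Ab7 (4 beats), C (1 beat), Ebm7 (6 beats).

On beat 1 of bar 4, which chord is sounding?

Beat 1 of bar 4 is beat (4−1)×6 + 1 = 19 overall.
Running totals: Db ends at 5, E ends at 7, F#dim ends at 13, Bbm ends at 18, Db7 ends at 19.
Beat 19 falls within Db7.

Db7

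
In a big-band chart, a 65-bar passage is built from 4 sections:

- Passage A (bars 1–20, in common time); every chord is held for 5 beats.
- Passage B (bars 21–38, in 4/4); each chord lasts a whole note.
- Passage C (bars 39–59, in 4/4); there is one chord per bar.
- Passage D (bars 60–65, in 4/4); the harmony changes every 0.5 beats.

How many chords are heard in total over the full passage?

103 chords

A has 80 beats and chords last 5 each, so 16 chords.
B has 72 beats and chords last 4 each, so 18 chords.
C has 84 beats and chords last 4 each, so 21 chords.
D has 24 beats and chords last 0.5 each, so 48 chords.
Total: 16 + 18 + 21 + 48 = 103.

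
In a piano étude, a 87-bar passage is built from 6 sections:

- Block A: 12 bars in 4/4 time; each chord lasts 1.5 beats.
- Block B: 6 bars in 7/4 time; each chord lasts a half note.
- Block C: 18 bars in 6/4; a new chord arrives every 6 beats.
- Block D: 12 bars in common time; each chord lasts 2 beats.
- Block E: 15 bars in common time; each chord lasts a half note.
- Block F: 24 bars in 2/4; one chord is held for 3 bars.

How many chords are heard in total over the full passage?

A: 12·4 = 48 beats, 48/1.5 = 32 chords.
B: 6·7 = 42 beats, 42/2 = 21 chords.
C: 18·6 = 108 beats, 108/6 = 18 chords.
D: 12·4 = 48 beats, 48/2 = 24 chords.
E: 15·4 = 60 beats, 60/2 = 30 chords.
F: 24·2 = 48 beats, 48/6 = 8 chords.
Total: 32 + 21 + 18 + 24 + 30 + 8 = 133.

133 chords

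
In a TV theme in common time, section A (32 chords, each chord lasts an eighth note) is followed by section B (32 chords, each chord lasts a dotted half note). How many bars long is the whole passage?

A: 32 × 0.5 = 16 beats = 4 bars.
B: 32 × 3 = 96 beats = 24 bars.
Total: 4 + 24 = 28 bars.

28 bars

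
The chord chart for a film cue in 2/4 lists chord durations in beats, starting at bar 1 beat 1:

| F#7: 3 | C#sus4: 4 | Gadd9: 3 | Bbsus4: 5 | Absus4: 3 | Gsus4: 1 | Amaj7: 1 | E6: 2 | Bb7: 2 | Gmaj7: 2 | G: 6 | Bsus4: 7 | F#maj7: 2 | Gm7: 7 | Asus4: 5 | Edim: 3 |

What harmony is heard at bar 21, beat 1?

F#maj7

Beat 1 of bar 21 is beat (21−1)×2 + 1 = 41 overall.
Running totals: F#7 ends at 3, C#sus4 ends at 7, Gadd9 ends at 10, Bbsus4 ends at 15, Absus4 ends at 18, Gsus4 ends at 19, Amaj7 ends at 20, E6 ends at 22, Bb7 ends at 24, Gmaj7 ends at 26, G ends at 32, Bsus4 ends at 39, F#maj7 ends at 41.
Beat 41 falls within F#maj7.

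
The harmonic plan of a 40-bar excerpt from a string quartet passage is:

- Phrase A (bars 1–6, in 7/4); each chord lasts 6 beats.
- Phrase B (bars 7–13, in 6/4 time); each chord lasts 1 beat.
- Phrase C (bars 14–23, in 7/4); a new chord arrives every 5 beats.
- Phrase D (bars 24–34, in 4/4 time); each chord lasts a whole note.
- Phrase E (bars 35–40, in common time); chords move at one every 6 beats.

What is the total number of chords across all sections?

A: 6·7 = 42 beats, 42/6 = 7 chords.
B: 7·6 = 42 beats, 42/1 = 42 chords.
C: 10·7 = 70 beats, 70/5 = 14 chords.
D: 11·4 = 44 beats, 44/4 = 11 chords.
E: 6·4 = 24 beats, 24/6 = 4 chords.
Total: 7 + 42 + 14 + 11 + 4 = 78.

78 chords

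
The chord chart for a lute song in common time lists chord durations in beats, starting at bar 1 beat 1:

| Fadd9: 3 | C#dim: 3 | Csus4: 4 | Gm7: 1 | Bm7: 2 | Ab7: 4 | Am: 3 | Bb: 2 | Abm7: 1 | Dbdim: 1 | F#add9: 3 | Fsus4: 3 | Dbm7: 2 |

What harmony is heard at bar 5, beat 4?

Am

Beat 4 of bar 5 is beat (5−1)×4 + 4 = 20 overall.
Running totals: Fadd9 ends at 3, C#dim ends at 6, Csus4 ends at 10, Gm7 ends at 11, Bm7 ends at 13, Ab7 ends at 17, Am ends at 20.
Beat 20 falls within Am.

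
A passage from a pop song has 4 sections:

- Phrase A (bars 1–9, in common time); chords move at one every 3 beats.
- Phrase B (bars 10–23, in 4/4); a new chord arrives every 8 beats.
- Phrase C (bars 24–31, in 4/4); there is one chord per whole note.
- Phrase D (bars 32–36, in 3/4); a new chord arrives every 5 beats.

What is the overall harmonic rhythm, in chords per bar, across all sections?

A: 9 bars of 4 beats is 36 beats; at 3 beats each that's 12 chords.
B: 14 bars of 4 beats is 56 beats; at 8 beats each that's 7 chords.
C: 8 bars of 4 beats is 32 beats; at 4 beats each that's 8 chords.
D: 5 bars of 3 beats is 15 beats; at 5 beats each that's 3 chords.
Overall: 30 chords over 36 bars → 30/36 = 5/6 chords per bar.

5/6 chords per bar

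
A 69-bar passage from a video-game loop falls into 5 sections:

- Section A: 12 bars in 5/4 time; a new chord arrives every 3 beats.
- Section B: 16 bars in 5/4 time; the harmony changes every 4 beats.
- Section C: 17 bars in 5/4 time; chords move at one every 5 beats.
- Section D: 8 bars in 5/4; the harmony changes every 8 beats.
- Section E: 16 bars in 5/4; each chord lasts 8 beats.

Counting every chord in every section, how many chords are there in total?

A has 60 beats and chords last 3 each, so 20 chords.
B has 80 beats and chords last 4 each, so 20 chords.
C has 85 beats and chords last 5 each, so 17 chords.
D has 40 beats and chords last 8 each, so 5 chords.
E has 80 beats and chords last 8 each, so 10 chords.
Total: 20 + 20 + 17 + 5 + 10 = 72.

72 chords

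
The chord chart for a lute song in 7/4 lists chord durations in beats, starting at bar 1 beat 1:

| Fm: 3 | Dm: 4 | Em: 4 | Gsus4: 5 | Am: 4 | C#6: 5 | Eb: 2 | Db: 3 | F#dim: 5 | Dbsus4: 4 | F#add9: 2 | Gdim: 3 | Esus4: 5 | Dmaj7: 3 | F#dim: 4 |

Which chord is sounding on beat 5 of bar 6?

Beat 5 of bar 6 is beat (6−1)×7 + 5 = 40 overall.
Running totals: Fm ends at 3, Dm ends at 7, Em ends at 11, Gsus4 ends at 16, Am ends at 20, C#6 ends at 25, Eb ends at 27, Db ends at 30, F#dim ends at 35, Dbsus4 ends at 39, F#add9 ends at 41.
Beat 40 falls within F#add9.

F#add9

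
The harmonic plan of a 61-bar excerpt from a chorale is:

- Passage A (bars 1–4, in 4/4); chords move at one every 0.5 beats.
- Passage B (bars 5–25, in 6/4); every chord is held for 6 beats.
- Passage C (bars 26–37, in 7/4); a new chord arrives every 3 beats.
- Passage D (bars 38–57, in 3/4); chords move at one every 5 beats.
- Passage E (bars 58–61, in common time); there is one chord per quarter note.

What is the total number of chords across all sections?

109 chords

A has 16 beats and chords last 0.5 each, so 32 chords.
B has 126 beats and chords last 6 each, so 21 chords.
C has 84 beats and chords last 3 each, so 28 chords.
D has 60 beats and chords last 5 each, so 12 chords.
E has 16 beats and chords last 1 each, so 16 chords.
Total: 32 + 21 + 28 + 12 + 16 = 109.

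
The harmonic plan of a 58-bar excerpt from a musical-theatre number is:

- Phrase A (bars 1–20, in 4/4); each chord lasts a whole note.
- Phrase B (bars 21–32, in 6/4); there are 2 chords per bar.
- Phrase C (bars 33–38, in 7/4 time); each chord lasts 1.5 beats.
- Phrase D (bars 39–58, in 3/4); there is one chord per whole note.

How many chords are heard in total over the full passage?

A: 20·4 = 80 beats, 80/4 = 20 chords.
B: 12·6 = 72 beats, 72/3 = 24 chords.
C: 6·7 = 42 beats, 42/1.5 = 28 chords.
D: 20·3 = 60 beats, 60/4 = 15 chords.
Total: 20 + 24 + 28 + 15 = 87.

87 chords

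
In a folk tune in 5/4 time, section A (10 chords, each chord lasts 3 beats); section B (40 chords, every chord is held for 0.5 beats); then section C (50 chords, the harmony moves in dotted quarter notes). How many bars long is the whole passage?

25 bars

A: 10 × 3 = 30 beats = 6 bars.
B: 40 × 0.5 = 20 beats = 4 bars.
C: 50 × 1.5 = 75 beats = 15 bars.
Total: 6 + 4 + 15 = 25 bars.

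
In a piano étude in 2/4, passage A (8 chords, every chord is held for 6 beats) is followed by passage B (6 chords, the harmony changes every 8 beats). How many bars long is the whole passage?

48 bars

A: 8 × 6 = 48 beats = 24 bars.
B: 6 × 8 = 48 beats = 24 bars.
Total: 24 + 24 = 48 bars.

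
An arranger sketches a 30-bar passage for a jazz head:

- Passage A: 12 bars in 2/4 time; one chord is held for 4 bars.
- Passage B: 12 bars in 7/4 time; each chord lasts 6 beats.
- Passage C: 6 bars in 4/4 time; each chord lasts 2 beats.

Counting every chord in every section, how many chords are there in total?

A: 12·2 = 24 beats, 24/8 = 3 chords.
B: 12·7 = 84 beats, 84/6 = 14 chords.
C: 6·4 = 24 beats, 24/2 = 12 chords.
Total: 3 + 14 + 12 = 29.

29 chords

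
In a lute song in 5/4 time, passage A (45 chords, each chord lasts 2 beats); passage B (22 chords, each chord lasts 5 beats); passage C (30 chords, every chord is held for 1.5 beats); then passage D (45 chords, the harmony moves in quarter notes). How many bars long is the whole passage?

A: 45 × 2 = 90 beats = 18 bars.
B: 22 × 5 = 110 beats = 22 bars.
C: 30 × 1.5 = 45 beats = 9 bars.
D: 45 × 1 = 45 beats = 9 bars.
Total: 18 + 22 + 9 + 9 = 58 bars.

58 bars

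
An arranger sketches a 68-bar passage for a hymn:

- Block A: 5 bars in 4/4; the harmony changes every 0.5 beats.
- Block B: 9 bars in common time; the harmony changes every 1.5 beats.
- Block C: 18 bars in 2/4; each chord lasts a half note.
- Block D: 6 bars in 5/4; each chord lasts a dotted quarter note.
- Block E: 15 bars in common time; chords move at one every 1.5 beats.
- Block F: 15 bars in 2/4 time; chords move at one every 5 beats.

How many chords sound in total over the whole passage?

A: 5·4 = 20 beats, 20/0.5 = 40 chords.
B: 9·4 = 36 beats, 36/1.5 = 24 chords.
C: 18·2 = 36 beats, 36/2 = 18 chords.
D: 6·5 = 30 beats, 30/1.5 = 20 chords.
E: 15·4 = 60 beats, 60/1.5 = 40 chords.
F: 15·2 = 30 beats, 30/5 = 6 chords.
Total: 40 + 24 + 18 + 20 + 40 + 6 = 148.

148 chords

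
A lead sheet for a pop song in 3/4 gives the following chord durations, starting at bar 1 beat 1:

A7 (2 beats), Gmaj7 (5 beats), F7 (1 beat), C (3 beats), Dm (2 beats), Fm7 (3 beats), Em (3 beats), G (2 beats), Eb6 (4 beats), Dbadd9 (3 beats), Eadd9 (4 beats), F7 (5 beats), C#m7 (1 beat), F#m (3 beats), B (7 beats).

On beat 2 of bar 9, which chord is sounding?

Beat 2 of bar 9 is beat (9−1)×3 + 2 = 26 overall.
Running totals: A7 ends at 2, Gmaj7 ends at 7, F7 ends at 8, C ends at 11, Dm ends at 13, Fm7 ends at 16, Em ends at 19, G ends at 21, Eb6 ends at 25, Dbadd9 ends at 28.
Beat 26 falls within Dbadd9.

Dbadd9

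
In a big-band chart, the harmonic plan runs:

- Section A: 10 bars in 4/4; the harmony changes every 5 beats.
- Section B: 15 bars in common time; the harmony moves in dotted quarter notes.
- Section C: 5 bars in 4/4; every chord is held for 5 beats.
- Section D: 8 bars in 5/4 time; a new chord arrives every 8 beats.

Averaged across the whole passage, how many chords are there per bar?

1.5 chords per bar

A: 10 × 4 = 40 beats ÷ 5 = 8 chords.
B: 15 × 4 = 60 beats ÷ 1.5 = 40 chords.
C: 5 × 4 = 20 beats ÷ 5 = 4 chords.
D: 8 × 5 = 40 beats ÷ 8 = 5 chords.
Overall: 57 chords over 38 bars → 57/38 = 1.5 chords per bar.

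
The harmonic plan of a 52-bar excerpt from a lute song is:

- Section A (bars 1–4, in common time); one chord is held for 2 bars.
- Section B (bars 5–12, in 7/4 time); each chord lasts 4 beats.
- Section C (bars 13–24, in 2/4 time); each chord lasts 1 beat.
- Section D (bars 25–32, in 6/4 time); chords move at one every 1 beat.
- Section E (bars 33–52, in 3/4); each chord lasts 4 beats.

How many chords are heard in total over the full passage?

A has 16 beats and chords last 8 each, so 2 chords.
B has 56 beats and chords last 4 each, so 14 chords.
C has 24 beats and chords last 1 each, so 24 chords.
D has 48 beats and chords last 1 each, so 48 chords.
E has 60 beats and chords last 4 each, so 15 chords.
Total: 2 + 14 + 24 + 48 + 15 = 103.

103 chords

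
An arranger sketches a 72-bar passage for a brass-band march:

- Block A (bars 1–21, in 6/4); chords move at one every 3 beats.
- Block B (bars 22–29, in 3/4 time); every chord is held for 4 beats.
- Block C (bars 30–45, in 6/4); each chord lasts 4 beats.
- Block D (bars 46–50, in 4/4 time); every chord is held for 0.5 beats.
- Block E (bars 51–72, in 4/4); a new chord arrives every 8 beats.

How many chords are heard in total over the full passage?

123 chords

A: 21·6 = 126 beats, 126/3 = 42 chords.
B: 8·3 = 24 beats, 24/4 = 6 chords.
C: 16·6 = 96 beats, 96/4 = 24 chords.
D: 5·4 = 20 beats, 20/0.5 = 40 chords.
E: 22·4 = 88 beats, 88/8 = 11 chords.
Total: 42 + 6 + 24 + 40 + 11 = 123.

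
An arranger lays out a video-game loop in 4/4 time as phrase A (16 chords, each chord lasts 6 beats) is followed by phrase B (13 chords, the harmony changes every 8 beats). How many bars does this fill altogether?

A: 16 × 6 = 96 beats = 24 bars.
B: 13 × 8 = 104 beats = 26 bars.
Total: 24 + 26 = 50 bars.

50 bars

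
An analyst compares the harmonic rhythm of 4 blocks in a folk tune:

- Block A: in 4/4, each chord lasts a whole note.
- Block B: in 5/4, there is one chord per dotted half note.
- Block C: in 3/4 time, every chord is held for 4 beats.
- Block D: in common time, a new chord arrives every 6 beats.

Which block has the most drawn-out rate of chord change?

A: 4 beats/bar ÷ 4 beats/chord = 1 chord/bar.
B: 5 beats/bar ÷ 3 beats/chord = 5/3 chords/bar.
C: 3 beats/bar ÷ 4 beats/chord = 0.75 chords/bar.
D: 4 beats/bar ÷ 6 beats/chord = 2/3 chords/bar.
Slowest is D at 2/3 chords/bar.

Block D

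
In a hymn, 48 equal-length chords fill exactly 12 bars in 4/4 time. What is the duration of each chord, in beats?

12 bars × 4 beats/bar = 48 beats total.
48 beats ÷ 48 chords = 1 beats per chord.
(That is a quarter note.)

1 beat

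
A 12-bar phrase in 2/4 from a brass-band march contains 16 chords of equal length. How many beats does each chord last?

1.5 beats

12 bars × 2 beats/bar = 24 beats total.
24 beats ÷ 16 chords = 1.5 beats per chord.
(That is a dotted quarter note.)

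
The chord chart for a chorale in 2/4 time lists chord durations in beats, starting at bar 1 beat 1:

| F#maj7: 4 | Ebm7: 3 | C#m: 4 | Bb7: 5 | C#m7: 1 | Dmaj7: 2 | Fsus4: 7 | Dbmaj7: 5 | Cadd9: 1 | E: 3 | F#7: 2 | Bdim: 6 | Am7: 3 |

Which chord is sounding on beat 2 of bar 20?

Beat 2 of bar 20 is beat (20−1)×2 + 2 = 40 overall.
Running totals: F#maj7 ends at 4, Ebm7 ends at 7, C#m ends at 11, Bb7 ends at 16, C#m7 ends at 17, Dmaj7 ends at 19, Fsus4 ends at 26, Dbmaj7 ends at 31, Cadd9 ends at 32, E ends at 35, F#7 ends at 37, Bdim ends at 43.
Beat 40 falls within Bdim.

Bdim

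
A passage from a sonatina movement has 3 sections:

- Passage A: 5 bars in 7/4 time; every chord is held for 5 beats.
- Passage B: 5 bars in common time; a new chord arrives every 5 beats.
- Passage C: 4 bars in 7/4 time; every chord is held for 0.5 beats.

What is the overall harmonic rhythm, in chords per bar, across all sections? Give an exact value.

A: 5 bars of 7 beats is 35 beats; at 5 beats each that's 7 chords.
B: 5 bars of 4 beats is 20 beats; at 5 beats each that's 4 chords.
C: 4 bars of 7 beats is 28 beats; at 0.5 beats each that's 56 chords.
Overall: 67 chords over 14 bars → 67/14 = 67/14 chords per bar.

67/14 chords per bar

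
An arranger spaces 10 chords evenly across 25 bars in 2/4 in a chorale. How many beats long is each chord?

5 beats

25 bars × 2 beats/bar = 50 beats total.
50 beats ÷ 10 chords = 5 beats per chord.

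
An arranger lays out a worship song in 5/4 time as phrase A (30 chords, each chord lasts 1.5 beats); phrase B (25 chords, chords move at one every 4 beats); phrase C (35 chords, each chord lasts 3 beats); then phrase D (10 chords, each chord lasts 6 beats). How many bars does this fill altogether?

62 bars

A: 30 × 1.5 = 45 beats = 9 bars.
B: 25 × 4 = 100 beats = 20 bars.
C: 35 × 3 = 105 beats = 21 bars.
D: 10 × 6 = 60 beats = 12 bars.
Total: 9 + 20 + 21 + 12 = 62 bars.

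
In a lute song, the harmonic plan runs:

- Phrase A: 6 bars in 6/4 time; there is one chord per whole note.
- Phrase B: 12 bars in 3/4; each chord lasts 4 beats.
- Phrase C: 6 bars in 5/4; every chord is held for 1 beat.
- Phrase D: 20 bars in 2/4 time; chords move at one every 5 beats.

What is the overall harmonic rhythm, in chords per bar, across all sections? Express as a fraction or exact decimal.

A: 6 × 6 = 36 beats ÷ 4 = 9 chords.
B: 12 × 3 = 36 beats ÷ 4 = 9 chords.
C: 6 × 5 = 30 beats ÷ 1 = 30 chords.
D: 20 × 2 = 40 beats ÷ 5 = 8 chords.
Overall: 56 chords over 44 bars → 56/44 = 14/11 chords per bar.

14/11 chords per bar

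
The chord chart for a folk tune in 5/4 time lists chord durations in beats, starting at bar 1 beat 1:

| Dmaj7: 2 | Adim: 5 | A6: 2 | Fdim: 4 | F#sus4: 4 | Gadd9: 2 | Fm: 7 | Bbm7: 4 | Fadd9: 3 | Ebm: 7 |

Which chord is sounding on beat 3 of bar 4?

Beat 3 of bar 4 is beat (4−1)×5 + 3 = 18 overall.
Running totals: Dmaj7 ends at 2, Adim ends at 7, A6 ends at 9, Fdim ends at 13, F#sus4 ends at 17, Gadd9 ends at 19.
Beat 18 falls within Gadd9.

Gadd9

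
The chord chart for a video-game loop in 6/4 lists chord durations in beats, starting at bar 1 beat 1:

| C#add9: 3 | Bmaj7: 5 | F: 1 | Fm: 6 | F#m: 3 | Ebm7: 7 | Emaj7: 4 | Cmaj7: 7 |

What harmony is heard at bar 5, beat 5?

Beat 5 of bar 5 is beat (5−1)×6 + 5 = 29 overall.
Running totals: C#add9 ends at 3, Bmaj7 ends at 8, F ends at 9, Fm ends at 15, F#m ends at 18, Ebm7 ends at 25, Emaj7 ends at 29.
Beat 29 falls within Emaj7.

Emaj7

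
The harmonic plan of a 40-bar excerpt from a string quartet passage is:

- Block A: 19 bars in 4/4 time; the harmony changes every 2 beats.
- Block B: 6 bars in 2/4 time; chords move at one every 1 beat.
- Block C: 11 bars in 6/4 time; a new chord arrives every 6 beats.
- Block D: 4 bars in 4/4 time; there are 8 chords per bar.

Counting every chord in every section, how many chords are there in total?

A has 76 beats and chords last 2 each, so 38 chords.
B has 12 beats and chords last 1 each, so 12 chords.
C has 66 beats and chords last 6 each, so 11 chords.
D has 16 beats and chords last 0.5 each, so 32 chords.
Total: 38 + 12 + 11 + 32 = 93.

93 chords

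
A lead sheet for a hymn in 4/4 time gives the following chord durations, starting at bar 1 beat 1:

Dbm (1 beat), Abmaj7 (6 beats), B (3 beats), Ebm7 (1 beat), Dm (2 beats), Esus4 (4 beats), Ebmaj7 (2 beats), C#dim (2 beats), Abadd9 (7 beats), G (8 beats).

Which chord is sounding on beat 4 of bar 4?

Esus4

Beat 4 of bar 4 is beat (4−1)×4 + 4 = 16 overall.
Running totals: Dbm ends at 1, Abmaj7 ends at 7, B ends at 10, Ebm7 ends at 11, Dm ends at 13, Esus4 ends at 17.
Beat 16 falls within Esus4.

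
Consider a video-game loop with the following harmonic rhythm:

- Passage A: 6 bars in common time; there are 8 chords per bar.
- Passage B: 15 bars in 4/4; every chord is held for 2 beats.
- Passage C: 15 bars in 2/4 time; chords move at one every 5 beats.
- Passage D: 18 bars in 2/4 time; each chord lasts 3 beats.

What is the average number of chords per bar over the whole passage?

16/9 chords per bar

A: 6 × 4 = 24 beats ÷ 0.5 = 48 chords.
B: 15 × 4 = 60 beats ÷ 2 = 30 chords.
C: 15 × 2 = 30 beats ÷ 5 = 6 chords.
D: 18 × 2 = 36 beats ÷ 3 = 12 chords.
Overall: 96 chords over 54 bars → 96/54 = 16/9 chords per bar.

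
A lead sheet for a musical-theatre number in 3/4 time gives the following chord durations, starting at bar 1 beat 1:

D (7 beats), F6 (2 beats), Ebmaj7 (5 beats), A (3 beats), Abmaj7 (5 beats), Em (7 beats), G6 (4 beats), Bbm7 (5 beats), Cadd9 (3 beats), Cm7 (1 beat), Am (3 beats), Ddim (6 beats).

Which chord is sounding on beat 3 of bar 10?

Beat 3 of bar 10 is beat (10−1)×3 + 3 = 30 overall.
Running totals: D ends at 7, F6 ends at 9, Ebmaj7 ends at 14, A ends at 17, Abmaj7 ends at 22, Em ends at 29, G6 ends at 33.
Beat 30 falls within G6.

G6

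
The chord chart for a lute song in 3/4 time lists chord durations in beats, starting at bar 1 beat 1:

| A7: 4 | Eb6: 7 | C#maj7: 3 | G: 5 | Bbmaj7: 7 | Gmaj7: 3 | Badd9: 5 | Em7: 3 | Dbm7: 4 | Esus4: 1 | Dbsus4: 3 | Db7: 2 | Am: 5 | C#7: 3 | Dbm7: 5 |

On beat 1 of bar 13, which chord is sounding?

Em7

Beat 1 of bar 13 is beat (13−1)×3 + 1 = 37 overall.
Running totals: A7 ends at 4, Eb6 ends at 11, C#maj7 ends at 14, G ends at 19, Bbmaj7 ends at 26, Gmaj7 ends at 29, Badd9 ends at 34, Em7 ends at 37.
Beat 37 falls within Em7.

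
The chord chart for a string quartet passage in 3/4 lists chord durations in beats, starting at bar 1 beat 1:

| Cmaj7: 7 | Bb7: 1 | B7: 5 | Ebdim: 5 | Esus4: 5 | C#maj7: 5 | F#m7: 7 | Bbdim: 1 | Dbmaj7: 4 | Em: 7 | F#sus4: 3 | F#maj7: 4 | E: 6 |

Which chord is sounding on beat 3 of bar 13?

Beat 3 of bar 13 is beat (13−1)×3 + 3 = 39 overall.
Running totals: Cmaj7 ends at 7, Bb7 ends at 8, B7 ends at 13, Ebdim ends at 18, Esus4 ends at 23, C#maj7 ends at 28, F#m7 ends at 35, Bbdim ends at 36, Dbmaj7 ends at 40.
Beat 39 falls within Dbmaj7.

Dbmaj7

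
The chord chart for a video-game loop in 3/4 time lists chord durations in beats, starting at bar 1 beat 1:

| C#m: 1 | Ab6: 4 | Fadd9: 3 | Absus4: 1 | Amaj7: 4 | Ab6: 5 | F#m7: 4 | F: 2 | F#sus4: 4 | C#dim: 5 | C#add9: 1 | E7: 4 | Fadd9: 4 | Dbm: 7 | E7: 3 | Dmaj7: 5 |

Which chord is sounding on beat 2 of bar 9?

F#sus4

Beat 2 of bar 9 is beat (9−1)×3 + 2 = 26 overall.
Running totals: C#m ends at 1, Ab6 ends at 5, Fadd9 ends at 8, Absus4 ends at 9, Amaj7 ends at 13, Ab6 ends at 18, F#m7 ends at 22, F ends at 24, F#sus4 ends at 28.
Beat 26 falls within F#sus4.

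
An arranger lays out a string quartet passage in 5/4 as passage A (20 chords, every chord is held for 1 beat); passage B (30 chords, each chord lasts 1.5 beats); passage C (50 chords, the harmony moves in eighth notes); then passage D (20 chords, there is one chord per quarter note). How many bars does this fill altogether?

A: 20 × 1 = 20 beats = 4 bars.
B: 30 × 1.5 = 45 beats = 9 bars.
C: 50 × 0.5 = 25 beats = 5 bars.
D: 20 × 1 = 20 beats = 4 bars.
Total: 4 + 9 + 5 + 4 = 22 bars.

22 bars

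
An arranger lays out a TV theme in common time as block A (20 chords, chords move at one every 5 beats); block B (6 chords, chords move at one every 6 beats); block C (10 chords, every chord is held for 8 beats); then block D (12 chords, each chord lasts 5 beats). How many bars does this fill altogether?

A: 20 × 5 = 100 beats = 25 bars.
B: 6 × 6 = 36 beats = 9 bars.
C: 10 × 8 = 80 beats = 20 bars.
D: 12 × 5 = 60 beats = 15 bars.
Total: 25 + 9 + 20 + 15 = 69 bars.

69 bars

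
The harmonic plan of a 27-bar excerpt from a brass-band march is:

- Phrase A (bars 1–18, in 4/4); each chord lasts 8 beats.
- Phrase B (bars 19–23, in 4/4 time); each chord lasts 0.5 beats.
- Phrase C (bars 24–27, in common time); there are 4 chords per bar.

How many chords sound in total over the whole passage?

65 chords

A has 72 beats and chords last 8 each, so 9 chords.
B has 20 beats and chords last 0.5 each, so 40 chords.
C has 16 beats and chords last 1 each, so 16 chords.
Total: 9 + 40 + 16 = 65.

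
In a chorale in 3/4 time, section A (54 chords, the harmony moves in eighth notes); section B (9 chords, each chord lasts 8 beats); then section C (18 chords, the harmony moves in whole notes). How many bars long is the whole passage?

A: 54 × 0.5 = 27 beats = 9 bars.
B: 9 × 8 = 72 beats = 24 bars.
C: 18 × 4 = 72 beats = 24 bars.
Total: 9 + 24 + 24 = 57 bars.

57 bars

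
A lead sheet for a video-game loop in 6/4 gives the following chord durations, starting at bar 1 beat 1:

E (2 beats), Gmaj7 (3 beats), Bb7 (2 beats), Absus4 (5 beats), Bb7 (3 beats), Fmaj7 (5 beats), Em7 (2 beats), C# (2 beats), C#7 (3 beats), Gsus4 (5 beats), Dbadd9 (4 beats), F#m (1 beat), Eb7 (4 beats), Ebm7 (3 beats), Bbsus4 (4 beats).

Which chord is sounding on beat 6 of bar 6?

Dbadd9

Beat 6 of bar 6 is beat (6−1)×6 + 6 = 36 overall.
Running totals: E ends at 2, Gmaj7 ends at 5, Bb7 ends at 7, Absus4 ends at 12, Bb7 ends at 15, Fmaj7 ends at 20, Em7 ends at 22, C# ends at 24, C#7 ends at 27, Gsus4 ends at 32, Dbadd9 ends at 36.
Beat 36 falls within Dbadd9.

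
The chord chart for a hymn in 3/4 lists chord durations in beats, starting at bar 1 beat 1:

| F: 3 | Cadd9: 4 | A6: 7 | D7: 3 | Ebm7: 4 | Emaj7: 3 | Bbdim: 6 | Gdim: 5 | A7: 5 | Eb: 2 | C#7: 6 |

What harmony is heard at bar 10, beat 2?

Beat 2 of bar 10 is beat (10−1)×3 + 2 = 29 overall.
Running totals: F ends at 3, Cadd9 ends at 7, A6 ends at 14, D7 ends at 17, Ebm7 ends at 21, Emaj7 ends at 24, Bbdim ends at 30.
Beat 29 falls within Bbdim.

Bbdim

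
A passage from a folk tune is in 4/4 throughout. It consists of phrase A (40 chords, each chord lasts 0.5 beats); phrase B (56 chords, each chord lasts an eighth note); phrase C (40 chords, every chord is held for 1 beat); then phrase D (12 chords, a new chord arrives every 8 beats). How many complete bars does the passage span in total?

A: 40 × 0.5 = 20 beats = 5 bars.
B: 56 × 0.5 = 28 beats = 7 bars.
C: 40 × 1 = 40 beats = 10 bars.
D: 12 × 8 = 96 beats = 24 bars.
Total: 5 + 7 + 10 + 24 = 46 bars.

46 bars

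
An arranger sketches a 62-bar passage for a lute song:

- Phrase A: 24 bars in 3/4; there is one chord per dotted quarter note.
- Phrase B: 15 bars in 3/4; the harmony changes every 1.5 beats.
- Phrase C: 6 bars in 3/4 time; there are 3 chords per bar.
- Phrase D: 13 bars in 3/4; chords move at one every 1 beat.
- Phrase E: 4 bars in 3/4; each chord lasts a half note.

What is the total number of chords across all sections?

A: 24 bars × 3 beats = 72 beats; 1.5 beats/chord → 48 chords.
B: 15 bars × 3 beats = 45 beats; 1.5 beats/chord → 30 chords.
C: 6 bars × 3 beats = 18 beats; 1 beat/chord → 18 chords.
D: 13 bars × 3 beats = 39 beats; 1 beat/chord → 39 chords.
E: 4 bars × 3 beats = 12 beats; 2 beats/chord → 6 chords.
Total: 48 + 30 + 18 + 39 + 6 = 141.

141 chords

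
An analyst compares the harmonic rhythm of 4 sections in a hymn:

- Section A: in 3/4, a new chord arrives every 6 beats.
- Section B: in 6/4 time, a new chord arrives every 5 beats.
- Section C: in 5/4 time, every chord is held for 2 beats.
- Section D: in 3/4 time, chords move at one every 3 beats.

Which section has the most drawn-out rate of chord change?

A: each chord is 6 beats in 3/4, so 0.5 per bar.
B: each chord is 5 beats in 6/4, so 1.2 per bar.
C: each chord is 2 beats in 5/4, so 2.5 per bar.
D: each chord is 3 beats in 3/4, so 1 per bar.
Slowest is A at 0.5 chords/bar.

Section A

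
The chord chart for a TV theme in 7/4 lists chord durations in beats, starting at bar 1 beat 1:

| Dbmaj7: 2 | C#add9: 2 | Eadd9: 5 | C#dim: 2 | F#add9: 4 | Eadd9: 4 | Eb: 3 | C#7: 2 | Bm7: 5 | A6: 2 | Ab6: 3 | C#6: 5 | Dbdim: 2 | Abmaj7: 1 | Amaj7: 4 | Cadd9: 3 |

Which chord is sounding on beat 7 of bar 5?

Beat 7 of bar 5 is beat (5−1)×7 + 7 = 35 overall.
Running totals: Dbmaj7 ends at 2, C#add9 ends at 4, Eadd9 ends at 9, C#dim ends at 11, F#add9 ends at 15, Eadd9 ends at 19, Eb ends at 22, C#7 ends at 24, Bm7 ends at 29, A6 ends at 31, Ab6 ends at 34, C#6 ends at 39.
Beat 35 falls within C#6.

C#6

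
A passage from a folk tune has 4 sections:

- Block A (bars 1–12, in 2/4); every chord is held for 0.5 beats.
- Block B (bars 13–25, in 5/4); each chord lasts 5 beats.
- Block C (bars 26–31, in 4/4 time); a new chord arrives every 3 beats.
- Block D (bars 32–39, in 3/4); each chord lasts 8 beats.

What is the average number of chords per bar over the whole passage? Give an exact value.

A: 12 bars of 2 beats is 24 beats; at 0.5 beats each that's 48 chords.
B: 13 bars of 5 beats is 65 beats; at 5 beats each that's 13 chords.
C: 6 bars of 4 beats is 24 beats; at 3 beats each that's 8 chords.
D: 8 bars of 3 beats is 24 beats; at 8 beats each that's 3 chords.
Overall: 72 chords over 39 bars → 72/39 = 24/13 chords per bar.

24/13 chords per bar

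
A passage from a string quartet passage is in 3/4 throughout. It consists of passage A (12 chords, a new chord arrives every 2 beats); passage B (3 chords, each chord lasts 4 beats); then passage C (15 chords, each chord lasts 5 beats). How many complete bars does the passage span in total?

37 bars

A: 12 × 2 = 24 beats = 8 bars.
B: 3 × 4 = 12 beats = 4 bars.
C: 15 × 5 = 75 beats = 25 bars.
Total: 8 + 4 + 25 = 37 bars.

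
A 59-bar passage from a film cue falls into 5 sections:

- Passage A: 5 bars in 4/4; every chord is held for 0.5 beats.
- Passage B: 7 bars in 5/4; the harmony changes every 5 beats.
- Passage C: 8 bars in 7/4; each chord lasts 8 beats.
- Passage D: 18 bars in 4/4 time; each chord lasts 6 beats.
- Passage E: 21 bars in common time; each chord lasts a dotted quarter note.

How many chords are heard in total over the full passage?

122 chords

A: 5·4 = 20 beats, 20/0.5 = 40 chords.
B: 7·5 = 35 beats, 35/5 = 7 chords.
C: 8·7 = 56 beats, 56/8 = 7 chords.
D: 18·4 = 72 beats, 72/6 = 12 chords.
E: 21·4 = 84 beats, 84/1.5 = 56 chords.
Total: 40 + 7 + 7 + 12 + 56 = 122.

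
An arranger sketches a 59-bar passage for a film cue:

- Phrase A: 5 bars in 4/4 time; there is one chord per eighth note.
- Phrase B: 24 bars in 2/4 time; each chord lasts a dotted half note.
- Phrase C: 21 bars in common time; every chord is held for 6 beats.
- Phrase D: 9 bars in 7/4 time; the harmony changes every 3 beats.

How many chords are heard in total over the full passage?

A has 20 beats and chords last 0.5 each, so 40 chords.
B has 48 beats and chords last 3 each, so 16 chords.
C has 84 beats and chords last 6 each, so 14 chords.
D has 63 beats and chords last 3 each, so 21 chords.
Total: 40 + 16 + 14 + 21 = 91.

91 chords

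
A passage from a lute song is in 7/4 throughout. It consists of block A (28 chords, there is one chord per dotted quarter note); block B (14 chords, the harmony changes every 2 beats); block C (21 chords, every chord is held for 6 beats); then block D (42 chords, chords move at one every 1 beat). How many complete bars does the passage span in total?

34 bars

A: 28 × 1.5 = 42 beats = 6 bars.
B: 14 × 2 = 28 beats = 4 bars.
C: 21 × 6 = 126 beats = 18 bars.
D: 42 × 1 = 42 beats = 6 bars.
Total: 6 + 4 + 18 + 6 = 34 bars.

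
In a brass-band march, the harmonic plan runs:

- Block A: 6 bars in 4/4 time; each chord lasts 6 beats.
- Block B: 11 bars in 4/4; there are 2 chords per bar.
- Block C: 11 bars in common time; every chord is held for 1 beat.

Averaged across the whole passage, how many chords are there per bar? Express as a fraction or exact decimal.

2.5 chords per bar

A: 6 bars of 4 beats is 24 beats; at 6 beats each that's 4 chords.
B: 11 bars of 4 beats is 44 beats; at 2 beats each that's 22 chords.
C: 11 bars of 4 beats is 44 beats; at 1 beat each that's 44 chords.
Overall: 70 chords over 28 bars → 70/28 = 2.5 chords per bar.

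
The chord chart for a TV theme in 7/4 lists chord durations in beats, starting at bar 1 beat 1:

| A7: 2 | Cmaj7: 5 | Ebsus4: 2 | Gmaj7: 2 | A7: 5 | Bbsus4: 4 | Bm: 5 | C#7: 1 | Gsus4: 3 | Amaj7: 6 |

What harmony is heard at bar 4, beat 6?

Gsus4

Beat 6 of bar 4 is beat (4−1)×7 + 6 = 27 overall.
Running totals: A7 ends at 2, Cmaj7 ends at 7, Ebsus4 ends at 9, Gmaj7 ends at 11, A7 ends at 16, Bbsus4 ends at 20, Bm ends at 25, C#7 ends at 26, Gsus4 ends at 29.
Beat 27 falls within Gsus4.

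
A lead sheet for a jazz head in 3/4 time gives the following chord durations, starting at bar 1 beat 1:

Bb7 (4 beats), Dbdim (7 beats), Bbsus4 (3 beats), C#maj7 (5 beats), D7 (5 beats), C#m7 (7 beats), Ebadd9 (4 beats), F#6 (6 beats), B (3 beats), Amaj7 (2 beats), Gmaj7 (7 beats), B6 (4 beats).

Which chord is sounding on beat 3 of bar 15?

Beat 3 of bar 15 is beat (15−1)×3 + 3 = 45 overall.
Running totals: Bb7 ends at 4, Dbdim ends at 11, Bbsus4 ends at 14, C#maj7 ends at 19, D7 ends at 24, C#m7 ends at 31, Ebadd9 ends at 35, F#6 ends at 41, B ends at 44, Amaj7 ends at 46.
Beat 45 falls within Amaj7.

Amaj7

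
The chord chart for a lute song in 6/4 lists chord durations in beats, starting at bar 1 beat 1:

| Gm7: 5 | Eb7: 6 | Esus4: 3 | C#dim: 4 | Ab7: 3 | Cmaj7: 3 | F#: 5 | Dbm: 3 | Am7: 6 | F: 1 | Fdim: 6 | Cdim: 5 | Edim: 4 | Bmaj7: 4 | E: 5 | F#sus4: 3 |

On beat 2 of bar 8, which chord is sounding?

Beat 2 of bar 8 is beat (8−1)×6 + 2 = 44 overall.
Running totals: Gm7 ends at 5, Eb7 ends at 11, Esus4 ends at 14, C#dim ends at 18, Ab7 ends at 21, Cmaj7 ends at 24, F# ends at 29, Dbm ends at 32, Am7 ends at 38, F ends at 39, Fdim ends at 45.
Beat 44 falls within Fdim.

Fdim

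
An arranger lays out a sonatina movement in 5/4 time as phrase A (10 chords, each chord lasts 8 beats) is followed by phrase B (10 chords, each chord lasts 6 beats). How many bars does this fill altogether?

A: 10 × 8 = 80 beats = 16 bars.
B: 10 × 6 = 60 beats = 12 bars.
Total: 16 + 12 = 28 bars.

28 bars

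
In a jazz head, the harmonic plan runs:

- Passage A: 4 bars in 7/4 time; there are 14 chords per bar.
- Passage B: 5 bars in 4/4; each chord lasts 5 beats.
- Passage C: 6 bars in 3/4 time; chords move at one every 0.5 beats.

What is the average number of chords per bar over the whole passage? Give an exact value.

A: 4 × 7 = 28 beats ÷ 0.5 = 56 chords.
B: 5 × 4 = 20 beats ÷ 5 = 4 chords.
C: 6 × 3 = 18 beats ÷ 0.5 = 36 chords.
Overall: 96 chords over 15 bars → 96/15 = 6.4 chords per bar.

6.4 chords per bar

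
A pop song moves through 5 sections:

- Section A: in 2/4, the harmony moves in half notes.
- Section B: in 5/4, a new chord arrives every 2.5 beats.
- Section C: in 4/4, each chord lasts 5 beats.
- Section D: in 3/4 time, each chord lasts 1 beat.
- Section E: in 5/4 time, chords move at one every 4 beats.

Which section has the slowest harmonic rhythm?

A: 2 beats/bar ÷ 2 beats/chord = 1 chord/bar.
B: 5 beats/bar ÷ 2.5 beats/chord = 2 chords/bar.
C: 4 beats/bar ÷ 5 beats/chord = 0.8 chords/bar.
D: 3 beats/bar ÷ 1 beat/chord = 3 chords/bar.
E: 5 beats/bar ÷ 4 beats/chord = 1.25 chords/bar.
Slowest is C at 0.8 chords/bar.

Section C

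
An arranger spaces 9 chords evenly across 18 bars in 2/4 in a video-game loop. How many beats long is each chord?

18 bars × 2 beats/bar = 36 beats total.
36 beats ÷ 9 chords = 4 beats per chord.
(That is a whole note.)

4 beats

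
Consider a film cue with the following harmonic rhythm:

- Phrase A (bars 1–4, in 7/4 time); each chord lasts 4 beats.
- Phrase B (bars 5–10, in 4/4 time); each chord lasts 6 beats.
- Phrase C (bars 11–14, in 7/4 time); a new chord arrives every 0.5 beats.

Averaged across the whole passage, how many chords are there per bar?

67/14 chords per bar

A: 4 bars of 7 beats is 28 beats; at 4 beats each that's 7 chords.
B: 6 bars of 4 beats is 24 beats; at 6 beats each that's 4 chords.
C: 4 bars of 7 beats is 28 beats; at 0.5 beats each that's 56 chords.
Overall: 67 chords over 14 bars → 67/14 = 67/14 chords per bar.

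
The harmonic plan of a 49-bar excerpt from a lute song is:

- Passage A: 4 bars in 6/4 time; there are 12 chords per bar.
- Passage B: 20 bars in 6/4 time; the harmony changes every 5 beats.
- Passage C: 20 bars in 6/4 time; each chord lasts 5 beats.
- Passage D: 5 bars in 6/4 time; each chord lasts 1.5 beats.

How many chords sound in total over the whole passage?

A: 4 bars × 6 beats = 24 beats; 0.5 beats/chord → 48 chords.
B: 20 bars × 6 beats = 120 beats; 5 beats/chord → 24 chords.
C: 20 bars × 6 beats = 120 beats; 5 beats/chord → 24 chords.
D: 5 bars × 6 beats = 30 beats; 1.5 beats/chord → 20 chords.
Total: 48 + 24 + 24 + 20 = 116.

116 chords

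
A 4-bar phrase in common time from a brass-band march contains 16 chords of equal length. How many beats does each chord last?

4 bars × 4 beats/bar = 16 beats total.
16 beats ÷ 16 chords = 1 beats per chord.
(That is a quarter note.)

1 beat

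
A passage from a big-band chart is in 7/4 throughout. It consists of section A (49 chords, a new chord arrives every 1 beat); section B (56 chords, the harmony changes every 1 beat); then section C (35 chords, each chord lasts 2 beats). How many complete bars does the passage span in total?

25 bars

A: 49 × 1 = 49 beats = 7 bars.
B: 56 × 1 = 56 beats = 8 bars.
C: 35 × 2 = 70 beats = 10 bars.
Total: 7 + 8 + 10 = 25 bars.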